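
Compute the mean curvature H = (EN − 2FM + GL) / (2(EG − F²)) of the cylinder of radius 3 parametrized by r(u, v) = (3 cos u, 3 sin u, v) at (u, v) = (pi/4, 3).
H = -1/6

With E = 9, F = 0, G = 1, L = -3, M = 0, N = 0, assemble
  H = (EN − 2FM + GL) / (2(EG − F²)) = -1/6.
At (u, v) = (pi/4, 3): H = -1/6.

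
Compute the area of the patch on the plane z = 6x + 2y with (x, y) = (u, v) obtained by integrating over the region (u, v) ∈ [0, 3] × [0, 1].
Area = 3*sqrt(41)

Area = ∫∫ √(EG − F²) du dv with √(EG − F²) = sqrt(41). Integrating over [0, 3] × [0, 1] gives 3*sqrt(41).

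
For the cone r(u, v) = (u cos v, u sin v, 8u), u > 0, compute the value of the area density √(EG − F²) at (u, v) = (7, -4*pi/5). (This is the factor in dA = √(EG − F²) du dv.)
√(EG − F²)|_{(7, -4*pi/5)} = 7*sqrt(65)

E = 65, F = 0, G = u^2, so EG − F² = 65*u^2. Taking the positive square root: √(EG − F²) = sqrt(65)*Abs(u). At (u, v) = (7, -4*pi/5): 7*sqrt(65).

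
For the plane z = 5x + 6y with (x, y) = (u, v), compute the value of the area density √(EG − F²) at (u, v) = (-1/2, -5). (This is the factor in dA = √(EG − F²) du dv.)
√(EG − F²)|_{(-1/2, -5)} = sqrt(62)

E = 26, F = 30, G = 37, so EG − F² = 62. Taking the positive square root: √(EG − F²) = sqrt(62). At (u, v) = (-1/2, -5): sqrt(62).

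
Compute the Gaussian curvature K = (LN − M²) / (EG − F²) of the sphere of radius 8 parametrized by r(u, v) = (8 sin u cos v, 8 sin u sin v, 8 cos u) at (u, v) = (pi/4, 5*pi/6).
K = 1/64

Coefficients of the first fundamental form: E = 64, F = 0, G = 64*sin(u)^2.
Coefficients of the second fundamental form: L = -8*sin(u)/Abs(sin(u)), M = 0, N = -8*sin(u)^3/Abs(sin(u)).
Assemble K = (LN − M²)/(EG − F²) = 1/64. At (u, v) = (pi/4, 5*pi/6): K = 1/64.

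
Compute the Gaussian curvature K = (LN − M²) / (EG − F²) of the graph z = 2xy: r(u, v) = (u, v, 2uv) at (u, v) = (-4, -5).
K = -4/27225

Coefficients of the first fundamental form: E = 4*v^2 + 1, F = 4*u*v, G = 4*u^2 + 1.
Coefficients of the second fundamental form: L = 0, M = 2/sqrt(4*u^2 + 4*v^2 + 1), N = 0.
Assemble K = (LN − M²)/(EG − F²) = -4/(16*u^4 + 32*u^2*v^2 + 8*u^2 + 16*v^4 + 8*v^2 + 1). At (u, v) = (-4, -5): K = -4/27225.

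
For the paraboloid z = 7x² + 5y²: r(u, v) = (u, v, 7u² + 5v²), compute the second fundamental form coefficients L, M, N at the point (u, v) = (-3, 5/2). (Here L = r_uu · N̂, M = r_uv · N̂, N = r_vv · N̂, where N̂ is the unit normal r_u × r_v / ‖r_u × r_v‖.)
L = 7*sqrt(2390)/1195;  M = 0;  N = sqrt(2390)/239

Compute the unit normal N̂(u, v) = (-14*u/sqrt(196*u^2 + 100*v^2 + 1), -10*v/sqrt(196*u^2 + 100*v^2 + 1), 1/sqrt(196*u^2 + 100*v^2 + 1)), and the second partials r_uu, r_uv, r_vv. Take dot products:
  L(u, v) = r_uu · N̂ = 14/sqrt(196*u^2 + 100*v^2 + 1),
  M(u, v) = r_uv · N̂ = 0,
  N(u, v) = r_vv · N̂ = 10/sqrt(196*u^2 + 100*v^2 + 1).
Evaluating at (u, v) = (-3, 5/2):
  L = 7*sqrt(2390)/1195, M = 0, N = sqrt(2390)/239.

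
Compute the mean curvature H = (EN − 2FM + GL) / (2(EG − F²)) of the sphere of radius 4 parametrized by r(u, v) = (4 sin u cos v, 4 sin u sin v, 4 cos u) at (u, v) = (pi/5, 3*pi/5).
H = -1/4

With E = 16, F = 0, G = 16*sin(u)^2, L = -4*sin(u)/Abs(sin(u)), M = 0, N = -4*sin(u)^3/Abs(sin(u)), assemble
  H = (EN − 2FM + GL) / (2(EG − F²)) = -sin(u)/(4*Abs(sin(u))).
At (u, v) = (pi/5, 3*pi/5): H = -1/4.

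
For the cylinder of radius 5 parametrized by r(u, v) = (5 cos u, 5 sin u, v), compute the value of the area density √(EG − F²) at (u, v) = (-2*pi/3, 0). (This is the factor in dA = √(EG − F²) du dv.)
√(EG − F²)|_{(-2*pi/3, 0)} = 5

E = 25, F = 0, G = 1, so EG − F² = 25. Taking the positive square root: √(EG − F²) = 5. At (u, v) = (-2*pi/3, 0): 5.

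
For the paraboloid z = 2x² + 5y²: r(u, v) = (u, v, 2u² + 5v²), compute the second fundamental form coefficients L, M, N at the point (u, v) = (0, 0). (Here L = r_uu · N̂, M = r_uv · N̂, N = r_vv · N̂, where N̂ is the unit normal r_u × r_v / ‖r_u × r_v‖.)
L = 4;  M = 0;  N = 10

Compute the unit normal N̂(u, v) = (-4*u/sqrt(16*u^2 + 100*v^2 + 1), -10*v/sqrt(16*u^2 + 100*v^2 + 1), 1/sqrt(16*u^2 + 100*v^2 + 1)), and the second partials r_uu, r_uv, r_vv. Take dot products:
  L(u, v) = r_uu · N̂ = 4/sqrt(16*u^2 + 100*v^2 + 1),
  M(u, v) = r_uv · N̂ = 0,
  N(u, v) = r_vv · N̂ = 10/sqrt(16*u^2 + 100*v^2 + 1).
Evaluating at (u, v) = (0, 0):
  L = 4, M = 0, N = 10.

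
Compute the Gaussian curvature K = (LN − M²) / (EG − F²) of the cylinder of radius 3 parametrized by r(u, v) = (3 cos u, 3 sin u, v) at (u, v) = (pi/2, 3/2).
K = 0

Coefficients of the first fundamental form: E = 9, F = 0, G = 1.
Coefficients of the second fundamental form: L = -3, M = 0, N = 0.
Assemble K = (LN − M²)/(EG − F²) = 0. At (u, v) = (pi/2, 3/2): K = 0.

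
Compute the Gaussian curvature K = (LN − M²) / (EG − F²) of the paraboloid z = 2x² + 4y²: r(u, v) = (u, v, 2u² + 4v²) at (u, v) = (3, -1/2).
K = 32/25921

Coefficients of the first fundamental form: E = 16*u^2 + 1, F = 32*u*v, G = 64*v^2 + 1.
Coefficients of the second fundamental form: L = 4/sqrt(16*u^2 + 64*v^2 + 1), M = 0, N = 8/sqrt(16*u^2 + 64*v^2 + 1).
Assemble K = (LN − M²)/(EG − F²) = 32/(256*u^4 + 2048*u^2*v^2 + 32*u^2 + 4096*v^4 + 128*v^2 + 1). At (u, v) = (3, -1/2): K = 32/25921.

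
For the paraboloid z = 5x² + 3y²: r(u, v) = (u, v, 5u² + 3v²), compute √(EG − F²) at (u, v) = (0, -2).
√(EG − F²)|_{(0, -2)} = sqrt(145)

E = 100*u^2 + 1, F = 60*u*v, G = 36*v^2 + 1; EG − F² = 100*u^2 + 36*v^2 + 1; √(EG − F²) = sqrt(100*u^2 + 36*v^2 + 1). At the given point: sqrt(145).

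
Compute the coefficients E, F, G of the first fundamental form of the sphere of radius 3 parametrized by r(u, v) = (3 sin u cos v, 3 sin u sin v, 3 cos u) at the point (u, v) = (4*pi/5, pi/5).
E = 9;  F = 0;  G = 45/8 - 9*sqrt(5)/8

Partials: r_u = (3*cos(u)*cos(v), 3*sin(v)*cos(u), -3*sin(u)), r_v = (-3*sin(u)*sin(v), 3*sin(u)*cos(v), 0). As functions of (u, v):
  E = r_u · r_u = 9,
  F = r_u · r_v = 0,
  G = r_v · r_v = 9*sin(u)^2.
Evaluating at (u, v) = (4*pi/5, pi/5): E = 9, F = 0, G = 45/8 - 9*sqrt(5)/8.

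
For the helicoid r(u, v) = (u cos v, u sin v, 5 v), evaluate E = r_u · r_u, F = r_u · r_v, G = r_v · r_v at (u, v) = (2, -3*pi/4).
E = 1;  F = 0;  G = 29

Partials: r_u = (cos(v), sin(v), 0), r_v = (-u*sin(v), u*cos(v), 5). As functions of (u, v):
  E = r_u · r_u = 1,
  F = r_u · r_v = 0,
  G = r_v · r_v = u^2 + 25.
Evaluating at (u, v) = (2, -3*pi/4): E = 1, F = 0, G = 29.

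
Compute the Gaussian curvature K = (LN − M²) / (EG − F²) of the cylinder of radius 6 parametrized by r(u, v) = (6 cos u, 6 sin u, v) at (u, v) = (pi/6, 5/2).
K = 0

Coefficients of the first fundamental form: E = 36, F = 0, G = 1.
Coefficients of the second fundamental form: L = -6, M = 0, N = 0.
Assemble K = (LN − M²)/(EG − F²) = 0. At (u, v) = (pi/6, 5/2): K = 0.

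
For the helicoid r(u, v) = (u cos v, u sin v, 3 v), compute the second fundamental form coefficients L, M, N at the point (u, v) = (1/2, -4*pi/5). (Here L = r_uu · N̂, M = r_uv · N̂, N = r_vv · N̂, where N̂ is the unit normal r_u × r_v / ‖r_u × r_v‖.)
L = 0;  M = -6*sqrt(37)/37;  N = 0

Compute the unit normal N̂(u, v) = (3*sin(v)/sqrt(u^2 + 9), -3*cos(v)/sqrt(u^2 + 9), u/sqrt(u^2 + 9)), and the second partials r_uu, r_uv, r_vv. Take dot products:
  L(u, v) = r_uu · N̂ = 0,
  M(u, v) = r_uv · N̂ = -3/sqrt(u^2 + 9),
  N(u, v) = r_vv · N̂ = 0.
Evaluating at (u, v) = (1/2, -4*pi/5):
  L = 0, M = -6*sqrt(37)/37, N = 0.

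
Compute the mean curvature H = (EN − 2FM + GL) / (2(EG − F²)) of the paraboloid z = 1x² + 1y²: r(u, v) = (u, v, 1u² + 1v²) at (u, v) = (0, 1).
H = 6*sqrt(5)/25

With E = 4*u^2 + 1, F = 4*u*v, G = 4*v^2 + 1, L = 2/sqrt(4*u^2 + 4*v^2 + 1), M = 0, N = 2/sqrt(4*u^2 + 4*v^2 + 1), assemble
  H = (EN − 2FM + GL) / (2(EG − F²)) = 2*(2*u^2 + 2*v^2 + 1)/(4*u^2 + 4*v^2 + 1)^(3/2).
At (u, v) = (0, 1): H = 6*sqrt(5)/25.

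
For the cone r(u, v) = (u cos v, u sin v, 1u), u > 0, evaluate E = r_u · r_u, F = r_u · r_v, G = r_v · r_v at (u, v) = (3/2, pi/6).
E = 2;  F = 0;  G = 9/4

Partials: r_u = (cos(v), sin(v), 1), r_v = (-u*sin(v), u*cos(v), 0). As functions of (u, v):
  E = r_u · r_u = 2,
  F = r_u · r_v = 0,
  G = r_v · r_v = u^2.
Evaluating at (u, v) = (3/2, pi/6): E = 2, F = 0, G = 9/4.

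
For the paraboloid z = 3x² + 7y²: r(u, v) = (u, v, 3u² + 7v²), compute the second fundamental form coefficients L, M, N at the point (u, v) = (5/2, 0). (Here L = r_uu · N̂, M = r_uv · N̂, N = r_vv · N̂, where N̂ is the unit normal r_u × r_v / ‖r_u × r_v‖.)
L = 3*sqrt(226)/113;  M = 0;  N = 7*sqrt(226)/113

Compute the unit normal N̂(u, v) = (-6*u/sqrt(36*u^2 + 196*v^2 + 1), -14*v/sqrt(36*u^2 + 196*v^2 + 1), 1/sqrt(36*u^2 + 196*v^2 + 1)), and the second partials r_uu, r_uv, r_vv. Take dot products:
  L(u, v) = r_uu · N̂ = 6/sqrt(36*u^2 + 196*v^2 + 1),
  M(u, v) = r_uv · N̂ = 0,
  N(u, v) = r_vv · N̂ = 14/sqrt(36*u^2 + 196*v^2 + 1).
Evaluating at (u, v) = (5/2, 0):
  L = 3*sqrt(226)/113, M = 0, N = 7*sqrt(226)/113.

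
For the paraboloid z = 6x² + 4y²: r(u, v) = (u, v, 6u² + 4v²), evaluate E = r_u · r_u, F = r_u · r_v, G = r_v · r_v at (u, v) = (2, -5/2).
E = 577;  F = -480;  G = 401

Partials: r_u = (1, 0, 12*u), r_v = (0, 1, 8*v). As functions of (u, v):
  E = r_u · r_u = 144*u^2 + 1,
  F = r_u · r_v = 96*u*v,
  G = r_v · r_v = 64*v^2 + 1.
Evaluating at (u, v) = (2, -5/2): E = 577, F = -480, G = 401.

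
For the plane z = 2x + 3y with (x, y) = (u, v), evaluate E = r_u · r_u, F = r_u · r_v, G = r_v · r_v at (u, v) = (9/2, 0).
E = 5;  F = 6;  G = 10

Partials: r_u = (1, 0, 2), r_v = (0, 1, 3). As functions of (u, v):
  E = r_u · r_u = 5,
  F = r_u · r_v = 6,
  G = r_v · r_v = 10.
Evaluating at (u, v) = (9/2, 0): E = 5, F = 6, G = 10.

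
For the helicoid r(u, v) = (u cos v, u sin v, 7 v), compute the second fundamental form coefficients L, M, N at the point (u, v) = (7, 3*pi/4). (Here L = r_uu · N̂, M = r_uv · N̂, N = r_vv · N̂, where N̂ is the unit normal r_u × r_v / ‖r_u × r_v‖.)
L = 0;  M = -sqrt(2)/2;  N = 0

Compute the unit normal N̂(u, v) = (7*sin(v)/sqrt(u^2 + 49), -7*cos(v)/sqrt(u^2 + 49), u/sqrt(u^2 + 49)), and the second partials r_uu, r_uv, r_vv. Take dot products:
  L(u, v) = r_uu · N̂ = 0,
  M(u, v) = r_uv · N̂ = -7/sqrt(u^2 + 49),
  N(u, v) = r_vv · N̂ = 0.
Evaluating at (u, v) = (7, 3*pi/4):
  L = 0, M = -sqrt(2)/2, N = 0.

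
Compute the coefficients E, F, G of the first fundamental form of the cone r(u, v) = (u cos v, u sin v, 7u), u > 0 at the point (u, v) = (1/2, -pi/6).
E = 50;  F = 0;  G = 1/4

Partials: r_u = (cos(v), sin(v), 7), r_v = (-u*sin(v), u*cos(v), 0). As functions of (u, v):
  E = r_u · r_u = 50,
  F = r_u · r_v = 0,
  G = r_v · r_v = u^2.
Evaluating at (u, v) = (1/2, -pi/6): E = 50, F = 0, G = 1/4.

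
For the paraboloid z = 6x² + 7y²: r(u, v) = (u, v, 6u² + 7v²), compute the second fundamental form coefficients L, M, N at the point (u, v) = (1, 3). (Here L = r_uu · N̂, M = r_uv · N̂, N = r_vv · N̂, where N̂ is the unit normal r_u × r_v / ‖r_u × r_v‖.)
L = 12*sqrt(1909)/1909;  M = 0;  N = 14*sqrt(1909)/1909

Compute the unit normal N̂(u, v) = (-12*u/sqrt(144*u^2 + 196*v^2 + 1), -14*v/sqrt(144*u^2 + 196*v^2 + 1), 1/sqrt(144*u^2 + 196*v^2 + 1)), and the second partials r_uu, r_uv, r_vv. Take dot products:
  L(u, v) = r_uu · N̂ = 12/sqrt(144*u^2 + 196*v^2 + 1),
  M(u, v) = r_uv · N̂ = 0,
  N(u, v) = r_vv · N̂ = 14/sqrt(144*u^2 + 196*v^2 + 1).
Evaluating at (u, v) = (1, 3):
  L = 12*sqrt(1909)/1909, M = 0, N = 14*sqrt(1909)/1909.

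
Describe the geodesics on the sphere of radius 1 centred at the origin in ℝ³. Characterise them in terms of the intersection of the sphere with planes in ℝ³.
Geodesics on the sphere of radius 1 are great circles — circles of radius 1 obtained as the intersection of the sphere with planes through the origin (the centre of the sphere).

A curve α(t) of nonzero constant speed on the sphere of radius 1 is a geodesic iff its acceleration α̈ is everywhere normal to the surface, i.e. parallel to the radial vector α(t). Then d/dt(α × α̇) = α̇ × α̇ + α × α̈ = 0, so α × α̇ is a constant vector n ≠ 0 and α(t) · n = 0 for all t: α lies in the plane through the origin with normal n. The intersection of that plane with the sphere is a circle of radius 1 (a great circle). Conversely, a great circle traversed at constant speed has centripetal acceleration pointing at the origin, hence normal to the sphere, so every great circle is a geodesic.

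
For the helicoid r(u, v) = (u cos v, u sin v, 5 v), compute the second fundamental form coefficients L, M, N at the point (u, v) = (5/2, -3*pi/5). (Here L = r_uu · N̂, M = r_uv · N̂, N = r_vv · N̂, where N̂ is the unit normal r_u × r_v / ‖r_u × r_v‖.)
L = 0;  M = -2*sqrt(5)/5;  N = 0

Compute the unit normal N̂(u, v) = (5*sin(v)/sqrt(u^2 + 25), -5*cos(v)/sqrt(u^2 + 25), u/sqrt(u^2 + 25)), and the second partials r_uu, r_uv, r_vv. Take dot products:
  L(u, v) = r_uu · N̂ = 0,
  M(u, v) = r_uv · N̂ = -5/sqrt(u^2 + 25),
  N(u, v) = r_vv · N̂ = 0.
Evaluating at (u, v) = (5/2, -3*pi/5):
  L = 0, M = -2*sqrt(5)/5, N = 0.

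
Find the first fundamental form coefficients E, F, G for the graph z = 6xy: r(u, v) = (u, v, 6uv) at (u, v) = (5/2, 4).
E = 577;  F = 360;  G = 226

Partials: r_u = (1, 0, 6*v), r_v = (0, 1, 6*u). As functions of (u, v):
  E = r_u · r_u = 36*v^2 + 1,
  F = r_u · r_v = 36*u*v,
  G = r_v · r_v = 36*u^2 + 1.
Evaluating at (u, v) = (5/2, 4): E = 577, F = 360, G = 226.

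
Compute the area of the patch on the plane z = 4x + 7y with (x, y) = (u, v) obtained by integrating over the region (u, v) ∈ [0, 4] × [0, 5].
Area = 20*sqrt(66)

Area = ∫∫ √(EG − F²) du dv with √(EG − F²) = sqrt(66). Integrating over [0, 4] × [0, 5] gives 20*sqrt(66).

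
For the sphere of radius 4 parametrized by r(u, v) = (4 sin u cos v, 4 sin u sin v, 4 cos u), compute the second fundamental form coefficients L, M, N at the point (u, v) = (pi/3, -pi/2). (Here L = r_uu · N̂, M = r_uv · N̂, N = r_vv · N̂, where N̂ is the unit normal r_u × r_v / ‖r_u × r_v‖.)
L = -4;  M = 0;  N = -3

Compute the unit normal N̂(u, v) = (sin(u)^2*cos(v)/Abs(sin(u)), sin(u)^2*sin(v)/Abs(sin(u)), sin(2*u)/(2*Abs(sin(u)))), and the second partials r_uu, r_uv, r_vv. Take dot products:
  L(u, v) = r_uu · N̂ = -4*sin(u)/Abs(sin(u)),
  M(u, v) = r_uv · N̂ = 0,
  N(u, v) = r_vv · N̂ = -4*sin(u)^3/Abs(sin(u)).
Evaluating at (u, v) = (pi/3, -pi/2):
  L = -4, M = 0, N = -3.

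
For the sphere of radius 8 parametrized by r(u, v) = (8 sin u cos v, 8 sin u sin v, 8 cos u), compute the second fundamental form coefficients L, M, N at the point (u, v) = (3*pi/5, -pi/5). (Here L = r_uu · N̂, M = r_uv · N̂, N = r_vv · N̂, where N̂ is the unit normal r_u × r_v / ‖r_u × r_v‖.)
L = -8;  M = 0;  N = -5 - sqrt(5)

Compute the unit normal N̂(u, v) = (sin(u)^2*cos(v)/Abs(sin(u)), sin(u)^2*sin(v)/Abs(sin(u)), sin(2*u)/(2*Abs(sin(u)))), and the second partials r_uu, r_uv, r_vv. Take dot products:
  L(u, v) = r_uu · N̂ = -8*sin(u)/Abs(sin(u)),
  M(u, v) = r_uv · N̂ = 0,
  N(u, v) = r_vv · N̂ = -8*sin(u)^3/Abs(sin(u)).
Evaluating at (u, v) = (3*pi/5, -pi/5):
  L = -8, M = 0, N = -5 - sqrt(5).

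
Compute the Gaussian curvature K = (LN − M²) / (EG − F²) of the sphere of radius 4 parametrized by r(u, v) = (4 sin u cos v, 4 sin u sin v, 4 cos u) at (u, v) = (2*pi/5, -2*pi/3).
K = 1/16

Coefficients of the first fundamental form: E = 16, F = 0, G = 16*sin(u)^2.
Coefficients of the second fundamental form: L = -4*sin(u)/Abs(sin(u)), M = 0, N = -4*sin(u)^3/Abs(sin(u)).
Assemble K = (LN − M²)/(EG − F²) = 1/16. At (u, v) = (2*pi/5, -2*pi/3): K = 1/16.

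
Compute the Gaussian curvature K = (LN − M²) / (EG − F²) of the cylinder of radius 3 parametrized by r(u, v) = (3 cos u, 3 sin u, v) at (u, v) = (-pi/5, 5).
K = 0

Coefficients of the first fundamental form: E = 9, F = 0, G = 1.
Coefficients of the second fundamental form: L = -3, M = 0, N = 0.
Assemble K = (LN − M²)/(EG − F²) = 0. At (u, v) = (-pi/5, 5): K = 0.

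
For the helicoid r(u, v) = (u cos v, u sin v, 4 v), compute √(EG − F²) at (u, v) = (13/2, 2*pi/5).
√(EG − F²)|_{(13/2, 2*pi/5)} = sqrt(233)/2

E = 1, F = 0, G = u^2 + 16; EG − F² = u^2 + 16; √(EG − F²) = sqrt(u^2 + 16). At the given point: sqrt(233)/2.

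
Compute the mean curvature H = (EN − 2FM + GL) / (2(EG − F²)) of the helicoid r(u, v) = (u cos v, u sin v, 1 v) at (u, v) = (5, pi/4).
H = 0

With E = 1, F = 0, G = u^2 + 1, L = 0, M = -1/sqrt(u^2 + 1), N = 0, assemble
  H = (EN − 2FM + GL) / (2(EG − F²)) = 0.
At (u, v) = (5, pi/4): H = 0.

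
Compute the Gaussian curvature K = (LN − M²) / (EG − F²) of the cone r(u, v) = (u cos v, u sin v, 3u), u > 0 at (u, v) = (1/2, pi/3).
K = 0

Coefficients of the first fundamental form: E = 10, F = 0, G = u^2.
Coefficients of the second fundamental form: L = 0, M = 0, N = 3*sqrt(10)*u^2/(10*Abs(u)).
Assemble K = (LN − M²)/(EG − F²) = 0. At (u, v) = (1/2, pi/3): K = 0.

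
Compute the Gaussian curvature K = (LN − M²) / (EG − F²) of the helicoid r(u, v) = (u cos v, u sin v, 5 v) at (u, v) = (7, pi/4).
K = -25/5476

Coefficients of the first fundamental form: E = 1, F = 0, G = u^2 + 25.
Coefficients of the second fundamental form: L = 0, M = -5/sqrt(u^2 + 25), N = 0.
Assemble K = (LN − M²)/(EG − F²) = -25/(u^2 + 25)^2. At (u, v) = (7, pi/4): K = -25/5476.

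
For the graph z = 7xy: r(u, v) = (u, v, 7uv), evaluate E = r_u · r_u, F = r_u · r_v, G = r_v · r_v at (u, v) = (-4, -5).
E = 1226;  F = 980;  G = 785

Partials: r_u = (1, 0, 7*v), r_v = (0, 1, 7*u). As functions of (u, v):
  E = r_u · r_u = 49*v^2 + 1,
  F = r_u · r_v = 49*u*v,
  G = r_v · r_v = 49*u^2 + 1.
Evaluating at (u, v) = (-4, -5): E = 1226, F = 980, G = 785.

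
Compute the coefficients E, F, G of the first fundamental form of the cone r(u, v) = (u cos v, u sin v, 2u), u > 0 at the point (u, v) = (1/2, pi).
E = 5;  F = 0;  G = 1/4

Partials: r_u = (cos(v), sin(v), 2), r_v = (-u*sin(v), u*cos(v), 0). As functions of (u, v):
  E = r_u · r_u = 5,
  F = r_u · r_v = 0,
  G = r_v · r_v = u^2.
Evaluating at (u, v) = (1/2, pi): E = 5, F = 0, G = 1/4.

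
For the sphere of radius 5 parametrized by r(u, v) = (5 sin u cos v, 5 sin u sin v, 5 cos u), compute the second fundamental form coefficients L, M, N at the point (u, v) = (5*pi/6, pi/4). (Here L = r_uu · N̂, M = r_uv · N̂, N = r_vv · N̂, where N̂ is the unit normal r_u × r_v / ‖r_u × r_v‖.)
L = -5;  M = 0;  N = -5/4

Compute the unit normal N̂(u, v) = (sin(u)^2*cos(v)/Abs(sin(u)), sin(u)^2*sin(v)/Abs(sin(u)), sin(2*u)/(2*Abs(sin(u)))), and the second partials r_uu, r_uv, r_vv. Take dot products:
  L(u, v) = r_uu · N̂ = -5*sin(u)/Abs(sin(u)),
  M(u, v) = r_uv · N̂ = 0,
  N(u, v) = r_vv · N̂ = -5*sin(u)^3/Abs(sin(u)).
Evaluating at (u, v) = (5*pi/6, pi/4):
  L = -5, M = 0, N = -5/4.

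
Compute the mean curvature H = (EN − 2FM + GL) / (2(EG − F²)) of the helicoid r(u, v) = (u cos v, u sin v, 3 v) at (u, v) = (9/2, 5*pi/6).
H = 0

With E = 1, F = 0, G = u^2 + 9, L = 0, M = -3/sqrt(u^2 + 9), N = 0, assemble
  H = (EN − 2FM + GL) / (2(EG − F²)) = 0.
At (u, v) = (9/2, 5*pi/6): H = 0.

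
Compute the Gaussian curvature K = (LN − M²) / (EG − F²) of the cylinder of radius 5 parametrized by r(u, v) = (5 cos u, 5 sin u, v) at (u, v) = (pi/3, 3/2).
K = 0

Coefficients of the first fundamental form: E = 25, F = 0, G = 1.
Coefficients of the second fundamental form: L = -5, M = 0, N = 0.
Assemble K = (LN − M²)/(EG − F²) = 0. At (u, v) = (pi/3, 3/2): K = 0.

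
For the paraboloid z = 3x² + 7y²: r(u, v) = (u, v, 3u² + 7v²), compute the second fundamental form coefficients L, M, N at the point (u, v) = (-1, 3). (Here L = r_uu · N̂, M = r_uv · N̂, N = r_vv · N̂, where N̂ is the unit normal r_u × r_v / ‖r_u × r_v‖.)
L = 6*sqrt(1801)/1801;  M = 0;  N = 14*sqrt(1801)/1801

Compute the unit normal N̂(u, v) = (-6*u/sqrt(36*u^2 + 196*v^2 + 1), -14*v/sqrt(36*u^2 + 196*v^2 + 1), 1/sqrt(36*u^2 + 196*v^2 + 1)), and the second partials r_uu, r_uv, r_vv. Take dot products:
  L(u, v) = r_uu · N̂ = 6/sqrt(36*u^2 + 196*v^2 + 1),
  M(u, v) = r_uv · N̂ = 0,
  N(u, v) = r_vv · N̂ = 14/sqrt(36*u^2 + 196*v^2 + 1).
Evaluating at (u, v) = (-1, 3):
  L = 6*sqrt(1801)/1801, M = 0, N = 14*sqrt(1801)/1801.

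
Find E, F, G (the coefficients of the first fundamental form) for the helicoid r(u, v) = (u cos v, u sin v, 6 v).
E = 1;  F = 0;  G = u^2 + 36

Compute partials: r_u = (cos(v), sin(v), 0), r_v = (-u*sin(v), u*cos(v), 6). Then
  E = r_u · r_u = 1,
  F = r_u · r_v = 0,
  G = r_v · r_v = u^2 + 36.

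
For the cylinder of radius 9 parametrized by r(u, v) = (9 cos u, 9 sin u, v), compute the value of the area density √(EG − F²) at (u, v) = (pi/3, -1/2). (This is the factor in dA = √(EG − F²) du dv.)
√(EG − F²)|_{(pi/3, -1/2)} = 9

E = 81, F = 0, G = 1, so EG − F² = 81. Taking the positive square root: √(EG − F²) = 9. At (u, v) = (pi/3, -1/2): 9.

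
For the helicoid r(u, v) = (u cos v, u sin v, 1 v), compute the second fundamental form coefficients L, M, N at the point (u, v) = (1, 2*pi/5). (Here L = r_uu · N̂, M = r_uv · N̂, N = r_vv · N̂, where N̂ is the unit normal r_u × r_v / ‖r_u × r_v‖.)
L = 0;  M = -sqrt(2)/2;  N = 0

Compute the unit normal N̂(u, v) = (sin(v)/sqrt(u^2 + 1), -cos(v)/sqrt(u^2 + 1), u/sqrt(u^2 + 1)), and the second partials r_uu, r_uv, r_vv. Take dot products:
  L(u, v) = r_uu · N̂ = 0,
  M(u, v) = r_uv · N̂ = -1/sqrt(u^2 + 1),
  N(u, v) = r_vv · N̂ = 0.
Evaluating at (u, v) = (1, 2*pi/5):
  L = 0, M = -sqrt(2)/2, N = 0.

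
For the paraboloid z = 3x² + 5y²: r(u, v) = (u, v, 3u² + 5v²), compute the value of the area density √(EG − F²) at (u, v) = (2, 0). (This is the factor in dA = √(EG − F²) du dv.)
√(EG − F²)|_{(2, 0)} = sqrt(145)

E = 36*u^2 + 1, F = 60*u*v, G = 100*v^2 + 1, so EG − F² = 36*u^2 + 100*v^2 + 1. Taking the positive square root: √(EG − F²) = sqrt(36*u^2 + 100*v^2 + 1). At (u, v) = (2, 0): sqrt(145).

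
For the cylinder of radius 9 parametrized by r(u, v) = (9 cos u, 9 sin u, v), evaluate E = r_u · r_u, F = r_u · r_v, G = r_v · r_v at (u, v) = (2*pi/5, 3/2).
E = 81;  F = 0;  G = 1

Partials: r_u = (-9*sin(u), 9*cos(u), 0), r_v = (0, 0, 1). As functions of (u, v):
  E = r_u · r_u = 81,
  F = r_u · r_v = 0,
  G = r_v · r_v = 1.
Evaluating at (u, v) = (2*pi/5, 3/2): E = 81, F = 0, G = 1.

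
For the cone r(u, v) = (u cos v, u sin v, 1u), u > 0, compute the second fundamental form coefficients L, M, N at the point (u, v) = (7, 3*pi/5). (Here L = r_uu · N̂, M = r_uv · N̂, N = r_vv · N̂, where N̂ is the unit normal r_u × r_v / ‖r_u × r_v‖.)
L = 0;  M = 0;  N = 7*sqrt(2)/2

Compute the unit normal N̂(u, v) = (-sqrt(2)*u*cos(v)/(2*Abs(u)), -sqrt(2)*u*sin(v)/(2*Abs(u)), sqrt(2)*u/(2*Abs(u))), and the second partials r_uu, r_uv, r_vv. Take dot products:
  L(u, v) = r_uu · N̂ = 0,
  M(u, v) = r_uv · N̂ = 0,
  N(u, v) = r_vv · N̂ = sqrt(2)*u^2/(2*Abs(u)).
Evaluating at (u, v) = (7, 3*pi/5):
  L = 0, M = 0, N = 7*sqrt(2)/2.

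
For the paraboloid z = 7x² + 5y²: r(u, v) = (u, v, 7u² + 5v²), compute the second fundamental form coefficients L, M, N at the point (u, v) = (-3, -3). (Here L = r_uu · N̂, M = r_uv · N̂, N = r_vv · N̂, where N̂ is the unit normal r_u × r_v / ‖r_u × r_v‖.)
L = 14*sqrt(2665)/2665;  M = 0;  N = 2*sqrt(2665)/533

Compute the unit normal N̂(u, v) = (-14*u/sqrt(196*u^2 + 100*v^2 + 1), -10*v/sqrt(196*u^2 + 100*v^2 + 1), 1/sqrt(196*u^2 + 100*v^2 + 1)), and the second partials r_uu, r_uv, r_vv. Take dot products:
  L(u, v) = r_uu · N̂ = 14/sqrt(196*u^2 + 100*v^2 + 1),
  M(u, v) = r_uv · N̂ = 0,
  N(u, v) = r_vv · N̂ = 10/sqrt(196*u^2 + 100*v^2 + 1).
Evaluating at (u, v) = (-3, -3):
  L = 14*sqrt(2665)/2665, M = 0, N = 2*sqrt(2665)/533.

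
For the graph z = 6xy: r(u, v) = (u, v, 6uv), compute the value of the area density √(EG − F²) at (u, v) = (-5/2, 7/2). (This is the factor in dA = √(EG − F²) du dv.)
√(EG − F²)|_{(-5/2, 7/2)} = sqrt(667)

E = 36*v^2 + 1, F = 36*u*v, G = 36*u^2 + 1, so EG − F² = 36*u^2 + 36*v^2 + 1. Taking the positive square root: √(EG − F²) = sqrt(36*u^2 + 36*v^2 + 1). At (u, v) = (-5/2, 7/2): sqrt(667).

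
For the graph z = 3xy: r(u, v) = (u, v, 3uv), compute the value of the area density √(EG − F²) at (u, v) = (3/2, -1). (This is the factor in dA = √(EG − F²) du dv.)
√(EG − F²)|_{(3/2, -1)} = 11/2

E = 9*v^2 + 1, F = 9*u*v, G = 9*u^2 + 1, so EG − F² = 9*u^2 + 9*v^2 + 1. Taking the positive square root: √(EG − F²) = sqrt(9*u^2 + 9*v^2 + 1). At (u, v) = (3/2, -1): 11/2.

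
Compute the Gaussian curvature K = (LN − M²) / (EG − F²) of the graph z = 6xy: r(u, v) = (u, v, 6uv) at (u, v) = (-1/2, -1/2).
K = -36/361

Coefficients of the first fundamental form: E = 36*v^2 + 1, F = 36*u*v, G = 36*u^2 + 1.
Coefficients of the second fundamental form: L = 0, M = 6/sqrt(36*u^2 + 36*v^2 + 1), N = 0.
Assemble K = (LN − M²)/(EG − F²) = -36/(1296*u^4 + 2592*u^2*v^2 + 72*u^2 + 1296*v^4 + 72*v^2 + 1). At (u, v) = (-1/2, -1/2): K = -36/361.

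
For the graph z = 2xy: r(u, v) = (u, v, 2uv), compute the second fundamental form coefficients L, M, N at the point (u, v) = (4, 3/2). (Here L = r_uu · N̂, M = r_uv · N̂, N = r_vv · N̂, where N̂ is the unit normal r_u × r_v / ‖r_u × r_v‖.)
L = 0;  M = sqrt(74)/37;  N = 0

Compute the unit normal N̂(u, v) = (-2*v/sqrt(4*u^2 + 4*v^2 + 1), -2*u/sqrt(4*u^2 + 4*v^2 + 1), 1/sqrt(4*u^2 + 4*v^2 + 1)), and the second partials r_uu, r_uv, r_vv. Take dot products:
  L(u, v) = r_uu · N̂ = 0,
  M(u, v) = r_uv · N̂ = 2/sqrt(4*u^2 + 4*v^2 + 1),
  N(u, v) = r_vv · N̂ = 0.
Evaluating at (u, v) = (4, 3/2):
  L = 0, M = sqrt(74)/37, N = 0.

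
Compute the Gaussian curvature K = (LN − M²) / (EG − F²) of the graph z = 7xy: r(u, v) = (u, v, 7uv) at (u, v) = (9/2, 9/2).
K = -196/15768841

Coefficients of the first fundamental form: E = 49*v^2 + 1, F = 49*u*v, G = 49*u^2 + 1.
Coefficients of the second fundamental form: L = 0, M = 7/sqrt(49*u^2 + 49*v^2 + 1), N = 0.
Assemble K = (LN − M²)/(EG − F²) = -49/(2401*u^4 + 4802*u^2*v^2 + 98*u^2 + 2401*v^4 + 98*v^2 + 1). At (u, v) = (9/2, 9/2): K = -196/15768841.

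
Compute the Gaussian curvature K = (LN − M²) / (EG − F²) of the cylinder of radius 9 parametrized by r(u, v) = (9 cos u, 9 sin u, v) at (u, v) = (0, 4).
K = 0

Coefficients of the first fundamental form: E = 81, F = 0, G = 1.
Coefficients of the second fundamental form: L = -9, M = 0, N = 0.
Assemble K = (LN − M²)/(EG − F²) = 0. At (u, v) = (0, 4): K = 0.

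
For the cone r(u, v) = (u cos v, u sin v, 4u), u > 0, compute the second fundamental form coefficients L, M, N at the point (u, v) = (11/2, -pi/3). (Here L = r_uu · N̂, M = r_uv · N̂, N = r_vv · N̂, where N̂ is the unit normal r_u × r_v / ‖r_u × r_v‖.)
L = 0;  M = 0;  N = 22*sqrt(17)/17

Compute the unit normal N̂(u, v) = (-4*sqrt(17)*u*cos(v)/(17*Abs(u)), -4*sqrt(17)*u*sin(v)/(17*Abs(u)), sqrt(17)*u/(17*Abs(u))), and the second partials r_uu, r_uv, r_vv. Take dot products:
  L(u, v) = r_uu · N̂ = 0,
  M(u, v) = r_uv · N̂ = 0,
  N(u, v) = r_vv · N̂ = 4*sqrt(17)*u^2/(17*Abs(u)).
Evaluating at (u, v) = (11/2, -pi/3):
  L = 0, M = 0, N = 22*sqrt(17)/17.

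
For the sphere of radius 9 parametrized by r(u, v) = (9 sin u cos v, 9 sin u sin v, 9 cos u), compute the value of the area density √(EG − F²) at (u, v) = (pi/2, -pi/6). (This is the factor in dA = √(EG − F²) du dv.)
√(EG − F²)|_{(pi/2, -pi/6)} = 81

E = 81, F = 0, G = 81*sin(u)^2, so EG − F² = 6561*sin(u)^2. Taking the positive square root: √(EG − F²) = 81*Abs(sin(u)). At (u, v) = (pi/2, -pi/6): 81.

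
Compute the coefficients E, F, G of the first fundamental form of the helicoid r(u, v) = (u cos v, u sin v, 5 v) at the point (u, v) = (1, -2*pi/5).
E = 1;  F = 0;  G = 26

Partials: r_u = (cos(v), sin(v), 0), r_v = (-u*sin(v), u*cos(v), 5). As functions of (u, v):
  E = r_u · r_u = 1,
  F = r_u · r_v = 0,
  G = r_v · r_v = u^2 + 25.
Evaluating at (u, v) = (1, -2*pi/5): E = 1, F = 0, G = 26.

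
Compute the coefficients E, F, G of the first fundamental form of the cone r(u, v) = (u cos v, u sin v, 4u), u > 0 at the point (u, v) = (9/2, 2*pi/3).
E = 17;  F = 0;  G = 81/4

Partials: r_u = (cos(v), sin(v), 4), r_v = (-u*sin(v), u*cos(v), 0). As functions of (u, v):
  E = r_u · r_u = 17,
  F = r_u · r_v = 0,
  G = r_v · r_v = u^2.
Evaluating at (u, v) = (9/2, 2*pi/3): E = 17, F = 0, G = 81/4.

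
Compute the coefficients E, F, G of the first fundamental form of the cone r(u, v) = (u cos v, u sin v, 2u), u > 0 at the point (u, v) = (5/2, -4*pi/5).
E = 5;  F = 0;  G = 25/4

Partials: r_u = (cos(v), sin(v), 2), r_v = (-u*sin(v), u*cos(v), 0). As functions of (u, v):
  E = r_u · r_u = 5,
  F = r_u · r_v = 0,
  G = r_v · r_v = u^2.
Evaluating at (u, v) = (5/2, -4*pi/5): E = 5, F = 0, G = 25/4.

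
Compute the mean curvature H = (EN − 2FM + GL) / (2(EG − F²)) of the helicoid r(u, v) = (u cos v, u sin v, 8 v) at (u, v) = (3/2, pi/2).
H = 0

With E = 1, F = 0, G = u^2 + 64, L = 0, M = -8/sqrt(u^2 + 64), N = 0, assemble
  H = (EN − 2FM + GL) / (2(EG − F²)) = 0.
At (u, v) = (3/2, pi/2): H = 0.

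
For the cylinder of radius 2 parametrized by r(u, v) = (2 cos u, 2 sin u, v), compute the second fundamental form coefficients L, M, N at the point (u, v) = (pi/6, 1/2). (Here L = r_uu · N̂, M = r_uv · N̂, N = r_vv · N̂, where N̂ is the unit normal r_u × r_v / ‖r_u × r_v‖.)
L = -2;  M = 0;  N = 0

Compute the unit normal N̂(u, v) = (cos(u), sin(u), 0), and the second partials r_uu, r_uv, r_vv. Take dot products:
  L(u, v) = r_uu · N̂ = -2,
  M(u, v) = r_uv · N̂ = 0,
  N(u, v) = r_vv · N̂ = 0.
Evaluating at (u, v) = (pi/6, 1/2):
  L = -2, M = 0, N = 0.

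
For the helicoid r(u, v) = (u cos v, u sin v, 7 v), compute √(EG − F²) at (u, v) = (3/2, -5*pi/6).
√(EG − F²)|_{(3/2, -5*pi/6)} = sqrt(205)/2

E = 1, F = 0, G = u^2 + 49; EG − F² = u^2 + 49; √(EG − F²) = sqrt(u^2 + 49). At the given point: sqrt(205)/2.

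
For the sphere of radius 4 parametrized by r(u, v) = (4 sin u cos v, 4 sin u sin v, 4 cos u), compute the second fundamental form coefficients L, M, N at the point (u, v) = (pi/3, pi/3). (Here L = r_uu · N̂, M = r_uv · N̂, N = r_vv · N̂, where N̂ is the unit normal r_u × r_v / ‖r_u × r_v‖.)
L = -4;  M = 0;  N = -3

Compute the unit normal N̂(u, v) = (sin(u)^2*cos(v)/Abs(sin(u)), sin(u)^2*sin(v)/Abs(sin(u)), sin(2*u)/(2*Abs(sin(u)))), and the second partials r_uu, r_uv, r_vv. Take dot products:
  L(u, v) = r_uu · N̂ = -4*sin(u)/Abs(sin(u)),
  M(u, v) = r_uv · N̂ = 0,
  N(u, v) = r_vv · N̂ = -4*sin(u)^3/Abs(sin(u)).
Evaluating at (u, v) = (pi/3, pi/3):
  L = -4, M = 0, N = -3.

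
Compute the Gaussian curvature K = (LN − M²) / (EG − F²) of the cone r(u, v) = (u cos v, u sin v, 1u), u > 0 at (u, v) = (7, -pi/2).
K = 0

Coefficients of the first fundamental form: E = 2, F = 0, G = u^2.
Coefficients of the second fundamental form: L = 0, M = 0, N = sqrt(2)*u^2/(2*Abs(u)).
Assemble K = (LN − M²)/(EG − F²) = 0. At (u, v) = (7, -pi/2): K = 0.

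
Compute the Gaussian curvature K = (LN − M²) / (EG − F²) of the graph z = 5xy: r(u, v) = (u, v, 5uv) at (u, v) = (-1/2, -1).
K = -400/16641

Coefficients of the first fundamental form: E = 25*v^2 + 1, F = 25*u*v, G = 25*u^2 + 1.
Coefficients of the second fundamental form: L = 0, M = 5/sqrt(25*u^2 + 25*v^2 + 1), N = 0.
Assemble K = (LN − M²)/(EG − F²) = -25/(625*u^4 + 1250*u^2*v^2 + 50*u^2 + 625*v^4 + 50*v^2 + 1). At (u, v) = (-1/2, -1): K = -400/16641.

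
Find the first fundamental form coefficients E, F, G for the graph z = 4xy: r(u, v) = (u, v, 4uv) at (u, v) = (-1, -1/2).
E = 5;  F = 8;  G = 17

Partials: r_u = (1, 0, 4*v), r_v = (0, 1, 4*u). As functions of (u, v):
  E = r_u · r_u = 16*v^2 + 1,
  F = r_u · r_v = 16*u*v,
  G = r_v · r_v = 16*u^2 + 1.
Evaluating at (u, v) = (-1, -1/2): E = 5, F = 8, G = 17.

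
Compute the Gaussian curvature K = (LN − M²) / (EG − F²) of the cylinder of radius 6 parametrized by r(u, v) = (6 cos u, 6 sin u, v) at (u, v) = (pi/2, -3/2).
K = 0

Coefficients of the first fundamental form: E = 36, F = 0, G = 1.
Coefficients of the second fundamental form: L = -6, M = 0, N = 0.
Assemble K = (LN − M²)/(EG − F²) = 0. At (u, v) = (pi/2, -3/2): K = 0.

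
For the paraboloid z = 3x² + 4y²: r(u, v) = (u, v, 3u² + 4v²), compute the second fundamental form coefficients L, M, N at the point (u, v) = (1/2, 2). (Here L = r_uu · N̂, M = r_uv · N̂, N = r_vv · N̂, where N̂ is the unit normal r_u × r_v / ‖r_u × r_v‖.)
L = 3*sqrt(266)/133;  M = 0;  N = 4*sqrt(266)/133

Compute the unit normal N̂(u, v) = (-6*u/sqrt(36*u^2 + 64*v^2 + 1), -8*v/sqrt(36*u^2 + 64*v^2 + 1), 1/sqrt(36*u^2 + 64*v^2 + 1)), and the second partials r_uu, r_uv, r_vv. Take dot products:
  L(u, v) = r_uu · N̂ = 6/sqrt(36*u^2 + 64*v^2 + 1),
  M(u, v) = r_uv · N̂ = 0,
  N(u, v) = r_vv · N̂ = 8/sqrt(36*u^2 + 64*v^2 + 1).
Evaluating at (u, v) = (1/2, 2):
  L = 3*sqrt(266)/133, M = 0, N = 4*sqrt(266)/133.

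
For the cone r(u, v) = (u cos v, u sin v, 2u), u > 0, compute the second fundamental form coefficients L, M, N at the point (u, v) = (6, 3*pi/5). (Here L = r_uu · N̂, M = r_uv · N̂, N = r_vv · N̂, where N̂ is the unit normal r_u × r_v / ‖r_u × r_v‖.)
L = 0;  M = 0;  N = 12*sqrt(5)/5

Compute the unit normal N̂(u, v) = (-2*sqrt(5)*u*cos(v)/(5*Abs(u)), -2*sqrt(5)*u*sin(v)/(5*Abs(u)), sqrt(5)*u/(5*Abs(u))), and the second partials r_uu, r_uv, r_vv. Take dot products:
  L(u, v) = r_uu · N̂ = 0,
  M(u, v) = r_uv · N̂ = 0,
  N(u, v) = r_vv · N̂ = 2*sqrt(5)*u^2/(5*Abs(u)).
Evaluating at (u, v) = (6, 3*pi/5):
  L = 0, M = 0, N = 12*sqrt(5)/5.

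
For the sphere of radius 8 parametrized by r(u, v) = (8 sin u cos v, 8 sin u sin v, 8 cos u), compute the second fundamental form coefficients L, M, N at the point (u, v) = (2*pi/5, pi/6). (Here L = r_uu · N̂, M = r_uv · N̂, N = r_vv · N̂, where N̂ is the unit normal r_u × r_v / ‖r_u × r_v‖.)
L = -8;  M = 0;  N = -5 - sqrt(5)

Compute the unit normal N̂(u, v) = (sin(u)^2*cos(v)/Abs(sin(u)), sin(u)^2*sin(v)/Abs(sin(u)), sin(2*u)/(2*Abs(sin(u)))), and the second partials r_uu, r_uv, r_vv. Take dot products:
  L(u, v) = r_uu · N̂ = -8*sin(u)/Abs(sin(u)),
  M(u, v) = r_uv · N̂ = 0,
  N(u, v) = r_vv · N̂ = -8*sin(u)^3/Abs(sin(u)).
Evaluating at (u, v) = (2*pi/5, pi/6):
  L = -8, M = 0, N = -5 - sqrt(5).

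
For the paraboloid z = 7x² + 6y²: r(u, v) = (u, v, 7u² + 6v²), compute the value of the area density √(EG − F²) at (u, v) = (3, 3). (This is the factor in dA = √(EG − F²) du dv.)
√(EG − F²)|_{(3, 3)} = sqrt(3061)

E = 196*u^2 + 1, F = 168*u*v, G = 144*v^2 + 1, so EG − F² = 196*u^2 + 144*v^2 + 1. Taking the positive square root: √(EG − F²) = sqrt(196*u^2 + 144*v^2 + 1). At (u, v) = (3, 3): sqrt(3061).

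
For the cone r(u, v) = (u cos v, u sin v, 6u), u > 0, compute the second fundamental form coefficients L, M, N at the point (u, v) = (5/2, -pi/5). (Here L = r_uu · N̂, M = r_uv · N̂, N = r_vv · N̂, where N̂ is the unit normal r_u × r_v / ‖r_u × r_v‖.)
L = 0;  M = 0;  N = 15*sqrt(37)/37

Compute the unit normal N̂(u, v) = (-6*sqrt(37)*u*cos(v)/(37*Abs(u)), -6*sqrt(37)*u*sin(v)/(37*Abs(u)), sqrt(37)*u/(37*Abs(u))), and the second partials r_uu, r_uv, r_vv. Take dot products:
  L(u, v) = r_uu · N̂ = 0,
  M(u, v) = r_uv · N̂ = 0,
  N(u, v) = r_vv · N̂ = 6*sqrt(37)*u^2/(37*Abs(u)).
Evaluating at (u, v) = (5/2, -pi/5):
  L = 0, M = 0, N = 15*sqrt(37)/37.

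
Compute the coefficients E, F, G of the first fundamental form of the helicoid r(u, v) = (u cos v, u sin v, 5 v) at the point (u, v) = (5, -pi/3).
E = 1;  F = 0;  G = 50

Partials: r_u = (cos(v), sin(v), 0), r_v = (-u*sin(v), u*cos(v), 5). As functions of (u, v):
  E = r_u · r_u = 1,
  F = r_u · r_v = 0,
  G = r_v · r_v = u^2 + 25.
Evaluating at (u, v) = (5, -pi/3): E = 1, F = 0, G = 50.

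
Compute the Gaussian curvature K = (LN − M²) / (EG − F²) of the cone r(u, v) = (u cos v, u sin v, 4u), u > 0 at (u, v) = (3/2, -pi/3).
K = 0

Coefficients of the first fundamental form: E = 17, F = 0, G = u^2.
Coefficients of the second fundamental form: L = 0, M = 0, N = 4*sqrt(17)*u^2/(17*Abs(u)).
Assemble K = (LN − M²)/(EG − F²) = 0. At (u, v) = (3/2, -pi/3): K = 0.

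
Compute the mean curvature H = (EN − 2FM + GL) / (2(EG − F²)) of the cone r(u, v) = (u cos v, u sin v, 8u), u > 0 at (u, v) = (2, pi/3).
H = 2*sqrt(65)/65

With E = 65, F = 0, G = u^2, L = 0, M = 0, N = 8*sqrt(65)*u^2/(65*Abs(u)), assemble
  H = (EN − 2FM + GL) / (2(EG − F²)) = 4*sqrt(65)/(65*Abs(u)).
At (u, v) = (2, pi/3): H = 2*sqrt(65)/65.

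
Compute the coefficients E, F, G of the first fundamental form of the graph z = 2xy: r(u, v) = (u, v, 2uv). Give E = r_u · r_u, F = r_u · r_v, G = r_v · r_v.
E = 4*v^2 + 1;  F = 4*u*v;  G = 4*u^2 + 1

Compute partials: r_u = (1, 0, 2*v), r_v = (0, 1, 2*u). Then
  E = r_u · r_u = 4*v^2 + 1,
  F = r_u · r_v = 4*u*v,
  G = r_v · r_v = 4*u^2 + 1.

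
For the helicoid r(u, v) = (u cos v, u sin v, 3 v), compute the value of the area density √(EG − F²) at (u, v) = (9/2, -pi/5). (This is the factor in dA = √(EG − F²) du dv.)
√(EG − F²)|_{(9/2, -pi/5)} = 3*sqrt(13)/2

E = 1, F = 0, G = u^2 + 9, so EG − F² = u^2 + 9. Taking the positive square root: √(EG − F²) = sqrt(u^2 + 9). At (u, v) = (9/2, -pi/5): 3*sqrt(13)/2.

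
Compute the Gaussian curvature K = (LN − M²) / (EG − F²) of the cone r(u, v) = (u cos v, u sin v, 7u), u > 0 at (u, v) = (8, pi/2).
K = 0

Coefficients of the first fundamental form: E = 50, F = 0, G = u^2.
Coefficients of the second fundamental form: L = 0, M = 0, N = 7*sqrt(2)*u^2/(10*Abs(u)).
Assemble K = (LN − M²)/(EG − F²) = 0. At (u, v) = (8, pi/2): K = 0.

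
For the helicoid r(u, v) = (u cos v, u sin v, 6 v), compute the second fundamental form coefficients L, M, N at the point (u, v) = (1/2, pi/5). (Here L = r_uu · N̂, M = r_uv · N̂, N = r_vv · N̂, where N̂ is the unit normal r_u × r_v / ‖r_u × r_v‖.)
L = 0;  M = -12*sqrt(145)/145;  N = 0

Compute the unit normal N̂(u, v) = (6*sin(v)/sqrt(u^2 + 36), -6*cos(v)/sqrt(u^2 + 36), u/sqrt(u^2 + 36)), and the second partials r_uu, r_uv, r_vv. Take dot products:
  L(u, v) = r_uu · N̂ = 0,
  M(u, v) = r_uv · N̂ = -6/sqrt(u^2 + 36),
  N(u, v) = r_vv · N̂ = 0.
Evaluating at (u, v) = (1/2, pi/5):
  L = 0, M = -12*sqrt(145)/145, N = 0.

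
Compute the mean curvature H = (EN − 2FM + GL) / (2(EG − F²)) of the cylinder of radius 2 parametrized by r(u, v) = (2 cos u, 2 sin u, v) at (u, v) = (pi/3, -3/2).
H = -1/4

With E = 4, F = 0, G = 1, L = -2, M = 0, N = 0, assemble
  H = (EN − 2FM + GL) / (2(EG − F²)) = -1/4.
At (u, v) = (pi/3, -3/2): H = -1/4.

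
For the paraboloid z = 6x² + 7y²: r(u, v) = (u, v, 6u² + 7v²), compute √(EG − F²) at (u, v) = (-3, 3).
√(EG − F²)|_{(-3, 3)} = sqrt(3061)

E = 144*u^2 + 1, F = 168*u*v, G = 196*v^2 + 1; EG − F² = 144*u^2 + 196*v^2 + 1; √(EG − F²) = sqrt(144*u^2 + 196*v^2 + 1). At the given point: sqrt(3061).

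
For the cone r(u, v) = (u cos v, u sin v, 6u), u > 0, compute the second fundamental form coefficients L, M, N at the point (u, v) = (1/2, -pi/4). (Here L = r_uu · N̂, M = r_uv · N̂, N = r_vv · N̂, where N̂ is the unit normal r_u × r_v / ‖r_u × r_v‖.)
L = 0;  M = 0;  N = 3*sqrt(37)/37

Compute the unit normal N̂(u, v) = (-6*sqrt(37)*u*cos(v)/(37*Abs(u)), -6*sqrt(37)*u*sin(v)/(37*Abs(u)), sqrt(37)*u/(37*Abs(u))), and the second partials r_uu, r_uv, r_vv. Take dot products:
  L(u, v) = r_uu · N̂ = 0,
  M(u, v) = r_uv · N̂ = 0,
  N(u, v) = r_vv · N̂ = 6*sqrt(37)*u^2/(37*Abs(u)).
Evaluating at (u, v) = (1/2, -pi/4):
  L = 0, M = 0, N = 3*sqrt(37)/37.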